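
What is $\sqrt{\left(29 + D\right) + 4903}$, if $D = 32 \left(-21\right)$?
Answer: $2 \sqrt{1065} \approx 65.269$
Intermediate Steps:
$D = -672$
$\sqrt{\left(29 + D\right) + 4903} = \sqrt{\left(29 - 672\right) + 4903} = \sqrt{-643 + 4903} = \sqrt{4260} = 2 \sqrt{1065}$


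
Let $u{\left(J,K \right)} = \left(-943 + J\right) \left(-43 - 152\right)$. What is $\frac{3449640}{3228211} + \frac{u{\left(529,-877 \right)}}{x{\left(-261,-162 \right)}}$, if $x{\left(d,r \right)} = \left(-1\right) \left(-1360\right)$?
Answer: $\frac{26530498443}{439036696} \approx 60.429$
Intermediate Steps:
$u{\left(J,K \right)} = 183885 - 195 J$ ($u{\left(J,K \right)} = \left(-943 + J\right) \left(-195\right) = 183885 - 195 J$)
$x{\left(d,r \right)} = 1360$
$\frac{3449640}{3228211} + \frac{u{\left(529,-877 \right)}}{x{\left(-261,-162 \right)}} = \frac{3449640}{3228211} + \frac{183885 - 103155}{1360} = 3449640 \cdot \frac{1}{3228211} + \left(183885 - 103155\right) \frac{1}{1360} = \frac{3449640}{3228211} + 80730 \cdot \frac{1}{1360} = \frac{3449640}{3228211} + \frac{8073}{136} = \frac{26530498443}{439036696}$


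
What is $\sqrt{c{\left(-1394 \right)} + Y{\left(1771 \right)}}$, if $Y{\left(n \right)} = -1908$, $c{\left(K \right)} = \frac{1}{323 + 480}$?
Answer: $\frac{i \sqrt{1230294769}}{803} \approx 43.681 i$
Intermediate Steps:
$c{\left(K \right)} = \frac{1}{803}$
$\sqrt{c{\left(-1394 \right)} + Y{\left(1771 \right)}} = \sqrt{\frac{1}{803} - 1908} = \sqrt{- \frac{1532123}{803}} = \frac{i \sqrt{1230294769}}{803}$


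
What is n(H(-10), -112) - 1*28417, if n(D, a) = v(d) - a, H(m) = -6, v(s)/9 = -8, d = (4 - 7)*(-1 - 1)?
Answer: -28377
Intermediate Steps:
d = 6 (d = -3*(-2) = 6)
v(s) = -72 (v(s) = 9*(-8) = -72)
n(D, a) = -72 - a
n(H(-10), -112) - 1*28417 = (-72 - 1*(-112)) - 1*28417 = (-72 + 112) - 28417 = 40 - 28417 = -28377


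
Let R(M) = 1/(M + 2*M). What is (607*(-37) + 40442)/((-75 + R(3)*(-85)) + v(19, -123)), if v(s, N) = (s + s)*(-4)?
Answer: -23121/304 ≈ -76.056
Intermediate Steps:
R(M) = 1/(3*M)
v(s, N) = -8*s (v(s, N) = (2*s)*(-4) = -8*s)
(607*(-37) + 40442)/((-75 + R(3)*(-85)) + v(19, -123)) = (607*(-37) + 40442)/((-75 + ((⅓)/3)*(-85)) - 8*19) = (-22459 + 40442)/((-75 + ((⅓)*(⅓))*(-85)) - 152) = 17983/((-75 + (⅑)*(-85)) - 152) = 17983/((-75 - 85/9) - 152) = 17983/(-760/9 - 152) = 17983/(-2128/9) = 17983*(-9/2128) = -23121/304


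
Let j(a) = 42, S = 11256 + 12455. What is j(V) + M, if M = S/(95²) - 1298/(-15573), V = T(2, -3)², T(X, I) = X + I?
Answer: 6283911503/140546325 ≈ 44.711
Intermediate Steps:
T(X, I) = I + X
V = 1 (V = (-3 + 2)² = (-1)² = 1)
S = 23711
M = 380965853/140546325 (M = 23711/(95²) - 1298/(-15573) = 23711/9025 - 1298*(-1/15573) = 23711*(1/9025) + 1298/15573 = 23711/9025 + 1298/15573 = 380965853/140546325 ≈ 2.7106)
j(V) + M = 42 + 380965853/140546325 = 6283911503/140546325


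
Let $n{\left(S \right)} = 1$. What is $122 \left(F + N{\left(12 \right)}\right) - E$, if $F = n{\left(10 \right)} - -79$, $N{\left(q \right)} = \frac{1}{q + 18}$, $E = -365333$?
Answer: $\frac{5626456}{15} \approx 3.751 \cdot 10^{5}$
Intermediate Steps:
$N{\left(q \right)} = \frac{1}{18 + q}$
$F = 80$ ($F = 1 - -79 = 1 + 79 = 80$)
$122 \left(F + N{\left(12 \right)}\right) - E = 122 \left(80 + \frac{1}{18 + 12}\right) - -365333 = 122 \left(80 + \frac{1}{30}\right) + 365333 = 122 \cdot \frac{2401}{30} + 365333 = \frac{146461}{15} + 365333 = \frac{5626456}{15}$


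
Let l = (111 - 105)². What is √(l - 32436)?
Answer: 180*I ≈ 180.0*I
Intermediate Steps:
l = 36 (l = 6² = 36)
√(l - 32436) = √(36 - 32436) = √(-32400) = 180*I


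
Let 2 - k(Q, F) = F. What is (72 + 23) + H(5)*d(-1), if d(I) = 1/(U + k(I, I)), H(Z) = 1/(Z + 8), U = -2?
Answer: 1236/13 ≈ 95.077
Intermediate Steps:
k(Q, F) = 2 - F
H(Z) = 1/(8 + Z)
d(I) = -1/I (d(I) = 1/(-2 + (2 - I)) = 1/(-I) = -1/I)
(72 + 23) + H(5)*d(-1) = (72 + 23) + (-1/(-1))/(8 + 5) = 95 + (-1*(-1))/13 = 95 + (1/13)*1 = 95 + 1/13 = 1236/13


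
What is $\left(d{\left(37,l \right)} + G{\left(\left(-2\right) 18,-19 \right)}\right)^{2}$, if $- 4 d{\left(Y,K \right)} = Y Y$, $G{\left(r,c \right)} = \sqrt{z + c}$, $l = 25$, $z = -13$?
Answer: $\frac{1873649}{16} - 2738 i \sqrt{2} \approx 1.171 \cdot 10^{5} - 3872.1 i$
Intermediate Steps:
$G{\left(r,c \right)} = \sqrt{-13 + c}$
$d{\left(Y,K \right)} = - \frac{Y^{2}}{4}$ ($d{\left(Y,K \right)} = - \frac{Y Y}{4} = - \frac{Y^{2}}{4}$)
$\left(d{\left(37,l \right)} + G{\left(\left(-2\right) 18,-19 \right)}\right)^{2} = \left(- \frac{37^{2}}{4} + \sqrt{-13 - 19}\right)^{2} = \left(\left(- \frac{1}{4}\right) 1369 + \sqrt{-32}\right)^{2} = \left(- \frac{1369}{4} + 4 i \sqrt{2}\right)^{2}$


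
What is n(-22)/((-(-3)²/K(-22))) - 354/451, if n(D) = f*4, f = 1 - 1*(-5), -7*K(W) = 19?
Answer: 61118/9471 ≈ 6.4532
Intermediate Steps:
K(W) = -19/7 (K(W) = -⅐*19 = -19/7)
f = 6 (f = 1 + 5 = 6)
n(D) = 24 (n(D) = 6*4 = 24)
n(-22)/((-(-3)²/K(-22))) - 354/451 = 24/((-(-3)²/(-19/7))) - 354/451 = 24/((-9*(-7)/19)) - 354*1/451 = 24/((-1*(-63/19))) - 354/451 = 24/(63/19) - 354/451 = 24*(19/63) - 354/451 = 152/21 - 354/451 = 61118/9471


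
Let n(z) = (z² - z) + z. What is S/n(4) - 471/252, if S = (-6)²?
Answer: 8/21 ≈ 0.38095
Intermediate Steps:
S = 36
n(z) = z²
S/n(4) - 471/252 = 36/(4²) - 471/252 = 36/16 - 471*1/252 = 36*(1/16) - 157/84 = 9/4 - 157/84 = 8/21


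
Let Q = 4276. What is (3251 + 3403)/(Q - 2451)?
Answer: 6654/1825 ≈ 3.6460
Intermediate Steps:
(3251 + 3403)/(Q - 2451) = (3251 + 3403)/(4276 - 2451) = 6654/1825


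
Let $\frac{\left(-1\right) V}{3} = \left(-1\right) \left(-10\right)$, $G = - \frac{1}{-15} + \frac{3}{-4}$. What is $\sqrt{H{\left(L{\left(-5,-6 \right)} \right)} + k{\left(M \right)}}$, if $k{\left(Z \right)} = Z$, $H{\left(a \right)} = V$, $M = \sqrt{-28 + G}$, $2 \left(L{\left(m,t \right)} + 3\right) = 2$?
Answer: $\frac{\sqrt{-27000 + 30 i \sqrt{25815}}}{30} \approx 0.48698 + 5.4988 i$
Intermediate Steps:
$G = - \frac{41}{60}$ ($G = \left(-1\right) \left(- \frac{1}{15}\right) + 3 \left(- \frac{1}{4}\right) = \frac{1}{15} - \frac{3}{4} = - \frac{41}{60} \approx -0.68333$)
$L{\left(m,t \right)} = -2$ ($L{\left(m,t \right)} = -3 + \frac{1}{2} \cdot 2 = -3 + 1 = -2$)
$V = -30$ ($V = - 3 \left(\left(-1\right) \left(-10\right)\right) = \left(-3\right) 10 = -30$)
$M = \frac{i \sqrt{25815}}{30}$ ($M = \sqrt{-28 - \frac{41}{60}} = \sqrt{- \frac{1721}{60}} = \frac{i \sqrt{25815}}{30} \approx 5.3557 i$)
$H{\left(a \right)} = -30$
$\sqrt{H{\left(L{\left(-5,-6 \right)} \right)} + k{\left(M \right)}} = \sqrt{-30 + \frac{i \sqrt{25815}}{30}}$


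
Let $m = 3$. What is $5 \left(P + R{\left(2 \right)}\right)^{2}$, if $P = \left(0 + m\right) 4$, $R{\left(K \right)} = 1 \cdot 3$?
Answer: $1125$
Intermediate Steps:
$R{\left(K \right)} = 3$
$P = 12$ ($P = \left(0 + 3\right) 4 = 3 \cdot 4 = 12$)
$5 \left(P + R{\left(2 \right)}\right)^{2} = 5 \left(12 + 3\right)^{2} = 5 \cdot 15^{2} = 5 \cdot 225 = 1125$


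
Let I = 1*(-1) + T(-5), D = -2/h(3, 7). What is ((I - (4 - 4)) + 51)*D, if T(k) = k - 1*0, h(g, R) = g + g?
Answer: -15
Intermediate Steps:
h(g, R) = 2*g
D = -1/3 (D = -2/(2*3) = -2/6 = -2*1/6 = -1/3 ≈ -0.33333)
T(k) = k (T(k) = k + 0 = k)
I = -6 (I = 1*(-1) - 5 = -1 - 5 = -6)
((I - (4 - 4)) + 51)*D = ((-6 - (4 - 4)) + 51)*(-1/3) = ((-6 - 1*0) + 51)*(-1/3) = ((-6 + 0) + 51)*(-1/3) = (-6 + 51)*(-1/3) = 45*(-1/3) = -15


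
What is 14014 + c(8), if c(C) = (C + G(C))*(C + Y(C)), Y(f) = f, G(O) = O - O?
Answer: 14142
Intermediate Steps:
G(O) = 0
c(C) = 2*C² (c(C) = (C + 0)*(C + C) = C*(2*C) = 2*C²)
14014 + c(8) = 14014 + 2*8² = 14014 + 2*64 = 14014 + 128 = 14142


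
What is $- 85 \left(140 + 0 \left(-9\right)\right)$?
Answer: $-11900$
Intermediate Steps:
$- 85 \left(140 + 0 \left(-9\right)\right) = - 85 \left(140 + 0\right) = \left(-85\right) 140 = -11900$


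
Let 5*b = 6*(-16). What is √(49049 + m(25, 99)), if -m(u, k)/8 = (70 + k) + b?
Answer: √1196265/5 ≈ 218.75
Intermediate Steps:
b = -96/5 (b = (6*(-16))/5 = (⅕)*(-96) = -96/5 ≈ -19.200)
m(u, k) = -2032/5 - 8*k (m(u, k) = -8*((70 + k) - 96/5) = -8*(254/5 + k) = -2032/5 - 8*k)
√(49049 + m(25, 99)) = √(49049 + (-2032/5 - 8*99)) = √(49049 + (-2032/5 - 792)) = √(49049 - 5992/5) = √(239253/5) = √1196265/5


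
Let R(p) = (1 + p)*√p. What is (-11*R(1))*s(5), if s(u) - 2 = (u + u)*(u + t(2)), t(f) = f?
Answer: -1584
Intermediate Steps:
R(p) = √p*(1 + p)
s(u) = 2 + 2*u*(2 + u) (s(u) = 2 + (u + u)*(u + 2) = 2 + (2*u)*(2 + u) = 2 + 2*u*(2 + u))
(-11*R(1))*s(5) = (-11*√1*(1 + 1))*(2 + 2*5² + 4*5) = (-11*2)*(2 + 2*25 + 20) = (-11*2)*(2 + 50 + 20) = -22*72 = -1584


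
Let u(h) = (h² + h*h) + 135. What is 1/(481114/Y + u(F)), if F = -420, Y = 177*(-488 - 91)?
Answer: 102483/36169356491 ≈ 2.8334e-6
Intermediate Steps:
Y = -102483 (Y = 177*(-579) = -102483)
u(h) = 135 + 2*h² (u(h) = (h² + h²) + 135 = 2*h² + 135 = 135 + 2*h²)
1/(481114/Y + u(F)) = 1/(481114/(-102483) + (135 + 2*(-420)²)) = 1/(481114*(-1/102483) + (135 + 2*176400)) = 1/(-481114/102483 + (135 + 352800)) = 1/(-481114/102483 + 352935) = 1/(36169356491/102483) = 102483/36169356491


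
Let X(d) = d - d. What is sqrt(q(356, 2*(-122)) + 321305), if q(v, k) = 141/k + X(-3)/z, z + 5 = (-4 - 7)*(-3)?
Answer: sqrt(4782295019)/122 ≈ 566.84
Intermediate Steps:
X(d) = 0
z = 28 (z = -5 + (-4 - 7)*(-3) = -5 - 11*(-3) = -5 + 33 = 28)
q(v, k) = 141/k (q(v, k) = 141/k + 0/28 = 141/k + 0*(1/28) = 141/k + 0 = 141/k)
sqrt(q(356, 2*(-122)) + 321305) = sqrt(141/((2*(-122))) + 321305) = sqrt(141/(-244) + 321305) = sqrt(141*(-1/244) + 321305) = sqrt(-141/244 + 321305) = sqrt(78398279/244) = sqrt(4782295019)/122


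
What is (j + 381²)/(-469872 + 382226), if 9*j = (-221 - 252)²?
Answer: -58853/30339 ≈ -1.9398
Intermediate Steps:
j = 223729/9 (j = (-221 - 252)²/9 = (⅑)*(-473)² = (⅑)*223729 = 223729/9 ≈ 24859.)
(j + 381²)/(-469872 + 382226) = (223729/9 + 381²)/(-469872 + 382226) = (223729/9 + 145161)/(-87646) = (1530178/9)*(-1/87646) = -58853/30339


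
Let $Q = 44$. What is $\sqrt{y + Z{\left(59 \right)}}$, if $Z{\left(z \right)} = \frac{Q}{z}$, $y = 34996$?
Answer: $\frac{2 \sqrt{30455918}}{59} \approx 187.07$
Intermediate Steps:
$Z{\left(z \right)} = \frac{44}{z}$
$\sqrt{y + Z{\left(59 \right)}} = \sqrt{34996 + \frac{44}{59}} = \sqrt{\frac{2064808}{59}} = \frac{2 \sqrt{30455918}}{59}$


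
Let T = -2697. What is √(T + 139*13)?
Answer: I*√890 ≈ 29.833*I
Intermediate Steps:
√(T + 139*13) = √(-2697 + 139*13) = √(-2697 + 1807) = √(-890) = I*√890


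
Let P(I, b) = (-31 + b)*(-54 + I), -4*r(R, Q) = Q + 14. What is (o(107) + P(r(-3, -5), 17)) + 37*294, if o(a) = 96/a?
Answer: 2496609/214 ≈ 11666.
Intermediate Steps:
r(R, Q) = -7/2 - Q/4 (r(R, Q) = -(Q + 14)/4 = -(14 + Q)/4 = -7/2 - Q/4)
P(I, b) = (-54 + I)*(-31 + b)
(o(107) + P(r(-3, -5), 17)) + 37*294 = (96/107 + (1674 - 54*17 - 31*(-7/2 - 1/4*(-5)) + (-7/2 - 1/4*(-5))*17)) + 37*294 = (96*(1/107) + (1674 - 918 - 31*(-7/2 + 5/4) + (-7/2 + 5/4)*17)) + 10878 = (96/107 + (1674 - 918 - 31*(-9/4) - 9/4*17)) + 10878 = (96/107 + (1674 - 918 + 279/4 - 153/4)) + 10878 = (96/107 + 1575/2) + 10878 = 168717/214 + 10878 = 2496609/214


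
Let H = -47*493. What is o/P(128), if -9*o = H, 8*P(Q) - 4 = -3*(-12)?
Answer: 23171/45 ≈ 514.91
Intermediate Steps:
P(Q) = 5 (P(Q) = ½ + (-3*(-12))/8 = ½ + (⅛)*36 = ½ + 9/2 = 5)
H = -23171
o = 23171/9 (o = -⅑*(-23171) = 23171/9 ≈ 2574.6)
o/P(128) = (23171/9)/5 = (23171/9)*(⅕) = 23171/45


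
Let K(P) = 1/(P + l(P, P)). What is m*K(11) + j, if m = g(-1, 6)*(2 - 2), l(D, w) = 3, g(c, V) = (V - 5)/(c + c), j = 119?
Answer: 119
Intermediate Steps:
g(c, V) = (-5 + V)/(2*c) (g(c, V) = (-5 + V)/((2*c)) = (-5 + V)*(1/(2*c)) = (-5 + V)/(2*c))
K(P) = 1/(3 + P) (K(P) = 1/(P + 3) = 1/(3 + P))
m = 0 (m = ((1/2)*(-5 + 6)/(-1))*(2 - 2) = ((1/2)*(-1)*1)*0 = -1/2*0 = 0)
m*K(11) + j = 0/(3 + 11) + 119 = 0/14 + 119 = 0*(1/14) + 119 = 0 + 119 = 119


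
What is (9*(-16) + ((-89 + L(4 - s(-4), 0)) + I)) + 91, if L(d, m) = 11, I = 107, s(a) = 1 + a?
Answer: -24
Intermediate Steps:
(9*(-16) + ((-89 + L(4 - s(-4), 0)) + I)) + 91 = (9*(-16) + ((-89 + 11) + 107)) + 91 = (-144 + (-78 + 107)) + 91 = (-144 + 29) + 91 = -115 + 91 = -24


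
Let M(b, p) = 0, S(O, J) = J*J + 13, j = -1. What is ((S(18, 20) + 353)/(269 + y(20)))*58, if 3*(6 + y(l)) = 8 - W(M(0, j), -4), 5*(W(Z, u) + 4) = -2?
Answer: 666420/4007 ≈ 166.31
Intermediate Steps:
S(O, J) = 13 + J² (S(O, J) = J² + 13 = 13 + J²)
W(Z, u) = -22/5 (W(Z, u) = -4 + (⅕)*(-2) = -4 - ⅖ = -22/5)
y(l) = -28/15 (y(l) = -6 + (8 - 1*(-22/5))/3 = -6 + (8 + 22/5)/3 = -6 + (⅓)*(62/5) = -6 + 62/15 = -28/15)
((S(18, 20) + 353)/(269 + y(20)))*58 = (((13 + 20²) + 353)/(269 - 28/15))*58 = (((13 + 400) + 353)/(4007/15))*58 = ((413 + 353)*(15/4007))*58 = (766*(15/4007))*58 = (11490/4007)*58 = 666420/4007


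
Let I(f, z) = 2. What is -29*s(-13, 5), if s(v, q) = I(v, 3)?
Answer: -58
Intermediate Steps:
s(v, q) = 2
-29*s(-13, 5) = -29*2 = -58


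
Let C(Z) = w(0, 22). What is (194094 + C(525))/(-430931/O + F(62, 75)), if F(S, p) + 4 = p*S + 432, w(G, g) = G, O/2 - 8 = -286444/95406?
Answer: -92544795576/18135490781 ≈ -5.1030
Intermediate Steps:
O = 476804/47703 (O = 16 + 2*(-286444/95406) = 16 + 2*(-286444*1/95406) = 16 + 2*(-143222/47703) = 16 - 286444/47703 = 476804/47703 ≈ 9.9953)
C(Z) = 0
F(S, p) = 428 + S*p (F(S, p) = -4 + (p*S + 432) = -4 + (S*p + 432) = -4 + (432 + S*p) = 428 + S*p)
(194094 + C(525))/(-430931/O + F(62, 75)) = (194094 + 0)/(-430931/476804/47703 + (428 + 62*75)) = 194094/(-430931*47703/476804 + (428 + 4650)) = 194094/(-20556701493/476804 + 5078) = 194094/(-18135490781/476804) = 194094*(-476804/18135490781) = -92544795576/18135490781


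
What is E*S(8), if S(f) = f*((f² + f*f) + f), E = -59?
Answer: -64192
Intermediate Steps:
S(f) = f*(f + 2*f²) (S(f) = f*((f² + f²) + f) = f*(2*f² + f) = f*(f + 2*f²))
E*S(8) = -59*8²*(1 + 2*8) = -3776*(1 + 16) = -3776*17 = -59*1088 = -64192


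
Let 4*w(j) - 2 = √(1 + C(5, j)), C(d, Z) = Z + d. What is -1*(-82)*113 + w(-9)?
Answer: 18533/2 + I*√3/4 ≈ 9266.5 + 0.43301*I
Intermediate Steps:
w(j) = ½ + √(6 + j)/4 (w(j) = ½ + √(1 + (j + 5))/4 = ½ + √(1 + (5 + j))/4 = ½ + √(6 + j)/4)
-1*(-82)*113 + w(-9) = -1*(-82)*113 + (½ + √(6 - 9)/4) = 82*113 + (½ + √(-3)/4) = 9266 + (½ + (I*√3)/4) = 9266 + (½ + I*√3/4) = 18533/2 + I*√3/4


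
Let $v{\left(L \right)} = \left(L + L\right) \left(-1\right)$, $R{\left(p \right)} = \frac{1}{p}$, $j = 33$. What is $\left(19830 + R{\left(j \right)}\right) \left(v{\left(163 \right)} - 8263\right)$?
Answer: $- \frac{1873521433}{11} \approx -1.7032 \cdot 10^{8}$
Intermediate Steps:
$v{\left(L \right)} = - 2 L$ ($v{\left(L \right)} = 2 L \left(-1\right) = - 2 L$)
$\left(19830 + R{\left(j \right)}\right) \left(v{\left(163 \right)} - 8263\right) = \left(19830 + \frac{1}{33}\right) \left(\left(-2\right) 163 - 8263\right) = \left(19830 + \frac{1}{33}\right) \left(-326 - 8263\right) = \frac{654391}{33} \left(-8589\right) = - \frac{1873521433}{11}$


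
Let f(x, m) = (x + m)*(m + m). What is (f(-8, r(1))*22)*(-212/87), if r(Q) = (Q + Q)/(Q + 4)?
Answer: 708928/2175 ≈ 325.94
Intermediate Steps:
r(Q) = 2*Q/(4 + Q) (r(Q) = (2*Q)/(4 + Q) = 2*Q/(4 + Q))
f(x, m) = 2*m*(m + x) (f(x, m) = (m + x)*(2*m) = 2*m*(m + x))
(f(-8, r(1))*22)*(-212/87) = ((2*(2*1/(4 + 1))*(2*1/(4 + 1) - 8))*22)*(-212/87) = ((2*(2*1/5)*(2*1/5 - 8))*22)*(-212*1/87) = ((2*(2*1*(⅕))*(2*1*(⅕) - 8))*22)*(-212/87) = ((2*(⅖)*(⅖ - 8))*22)*(-212/87) = ((2*(⅖)*(-38/5))*22)*(-212/87) = -152/25*22*(-212/87) = -3344/25*(-212/87) = 708928/2175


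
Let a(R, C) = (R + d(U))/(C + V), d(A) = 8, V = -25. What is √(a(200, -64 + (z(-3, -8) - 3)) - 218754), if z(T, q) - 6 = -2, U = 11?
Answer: 4*I*√1654345/11 ≈ 467.71*I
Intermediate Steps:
z(T, q) = 4 (z(T, q) = 6 - 2 = 4)
a(R, C) = (8 + R)/(-25 + C) (a(R, C) = (R + 8)/(C - 25) = (8 + R)/(-25 + C))
√(a(200, -64 + (z(-3, -8) - 3)) - 218754) = √((8 + 200)/(-25 + (-64 + (4 - 3))) - 218754) = √(208/(-25 + (-64 + 1)) - 218754) = √(208/(-25 - 63) - 218754) = √(208/(-88) - 218754) = √(-1/88*208 - 218754) = √(-26/11 - 218754) = √(-2406320/11) = 4*I*√1654345/11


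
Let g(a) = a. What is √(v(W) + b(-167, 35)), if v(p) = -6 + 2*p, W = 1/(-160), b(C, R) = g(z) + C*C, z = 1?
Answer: √11153595/20 ≈ 166.98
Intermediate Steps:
b(C, R) = 1 + C² (b(C, R) = 1 + C*C = 1 + C²)
W = -1/160 ≈ -0.0062500
√(v(W) + b(-167, 35)) = √((-6 + 2*(-1/160)) + (1 + (-167)²)) = √((-6 - 1/80) + (1 + 27889)) = √(-481/80 + 27890) = √(2230719/80) = √11153595/20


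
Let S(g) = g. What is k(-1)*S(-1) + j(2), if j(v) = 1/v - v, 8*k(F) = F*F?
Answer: -13/8 ≈ -1.6250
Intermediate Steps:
k(F) = F**2/8 (k(F) = (F*F)/8 = F**2/8)
k(-1)*S(-1) + j(2) = ((1/8)*(-1)**2)*(-1) + (1/2 - 1*2) = ((1/8)*1)*(-1) + (1/2 - 2) = (1/8)*(-1) - 3/2 = -1/8 - 3/2 = -13/8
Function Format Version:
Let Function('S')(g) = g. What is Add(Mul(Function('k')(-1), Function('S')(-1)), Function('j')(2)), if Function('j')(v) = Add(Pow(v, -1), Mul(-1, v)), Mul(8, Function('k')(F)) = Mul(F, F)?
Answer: Rational(-13, 8) ≈ -1.6250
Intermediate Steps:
Function('k')(F) = Mul(Rational(1, 8), Pow(F, 2)) (Function('k')(F) = Mul(Rational(1, 8), Mul(F, F)) = Mul(Rational(1, 8), Pow(F, 2)))
Add(Mul(Function('k')(-1), Function('S')(-1)), Function('j')(2)) = Add(Mul(Mul(Rational(1, 8), Pow(-1, 2)), -1), Add(Pow(2, -1), Mul(-1, 2))) = Add(Mul(Mul(Rational(1, 8), 1), -1), Add(Rational(1, 2), -2)) = Add(Mul(Rational(1, 8), -1), Rational(-3, 2)) = Add(Rational(-1, 8), Rational(-3, 2)) = Rational(-13, 8)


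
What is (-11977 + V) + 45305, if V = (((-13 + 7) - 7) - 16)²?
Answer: 34169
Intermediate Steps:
V = 841 (V = ((-6 - 7) - 16)² = (-13 - 16)² = (-29)² = 841)
(-11977 + V) + 45305 = (-11977 + 841) + 45305 = -11136 + 45305 = 34169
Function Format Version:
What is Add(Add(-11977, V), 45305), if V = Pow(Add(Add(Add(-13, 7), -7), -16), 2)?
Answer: 34169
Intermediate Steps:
V = 841 (V = Pow(Add(Add(-6, -7), -16), 2) = Pow(Add(-13, -16), 2) = Pow(-29, 2) = 841)
Add(Add(-11977, V), 45305) = Add(Add(-11977, 841), 45305) = Add(-11136, 45305) = 34169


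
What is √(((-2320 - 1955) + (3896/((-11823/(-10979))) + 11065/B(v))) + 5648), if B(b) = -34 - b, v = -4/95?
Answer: √6786392143315501374/38140998 ≈ 68.301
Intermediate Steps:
v = -4/95 (v = -4*1/95 = -4/95 ≈ -0.042105)
√(((-2320 - 1955) + (3896/((-11823/(-10979))) + 11065/B(v))) + 5648) = √(((-2320 - 1955) + (3896/((-11823/(-10979))) + 11065/(-34 - 1*(-4/95)))) + 5648) = √((-4275 + (3896/((-11823*(-1/10979))) + 11065/(-34 + 4/95))) + 5648) = √((-4275 + (3896/(11823/10979) + 11065/(-3226/95))) + 5648) = √((-4275 + (3896*(10979/11823) + 11065*(-95/3226))) + 5648) = √((-4275 + (42774184/11823 - 1051175/3226)) + 5648) = √((-4275 + 125561475559/38140998) + 5648) = √(-37491290891/38140998 + 5648) = √(177929065813/38140998) = √6786392143315501374/38140998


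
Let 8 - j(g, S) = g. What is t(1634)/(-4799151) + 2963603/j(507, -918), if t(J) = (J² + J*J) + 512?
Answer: -14225443172629/2394776349 ≈ -5940.2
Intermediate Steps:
j(g, S) = 8 - g
t(J) = 512 + 2*J² (t(J) = (J² + J²) + 512 = 2*J² + 512 = 512 + 2*J²)
t(1634)/(-4799151) + 2963603/j(507, -918) = (512 + 2*1634²)/(-4799151) + 2963603/(8 - 1*507) = (512 + 2*2669956)*(-1/4799151) + 2963603/(8 - 507) = (512 + 5339912)*(-1/4799151) + 2963603/(-499) = 5340424*(-1/4799151) + 2963603*(-1/499) = -5340424/4799151 - 2963603/499 = -14225443172629/2394776349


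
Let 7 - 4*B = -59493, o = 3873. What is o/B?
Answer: 3873/14875 ≈ 0.26037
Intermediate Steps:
B = 14875 (B = 7/4 - ¼*(-59493) = 7/4 + 59493/4 = 14875)
o/B = 3873/14875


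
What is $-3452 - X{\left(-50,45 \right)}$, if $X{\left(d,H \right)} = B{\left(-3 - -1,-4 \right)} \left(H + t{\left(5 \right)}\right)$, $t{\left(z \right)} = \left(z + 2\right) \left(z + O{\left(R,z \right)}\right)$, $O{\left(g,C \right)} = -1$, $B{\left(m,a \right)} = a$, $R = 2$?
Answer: $-3160$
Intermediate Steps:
$t{\left(z \right)} = \left(-1 + z\right) \left(2 + z\right)$ ($t{\left(z \right)} = \left(z + 2\right) \left(z - 1\right) = \left(2 + z\right) \left(-1 + z\right) = \left(-1 + z\right) \left(2 + z\right)$)
$X{\left(d,H \right)} = -112 - 4 H$ ($X{\left(d,H \right)} = - 4 \left(H + \left(-2 + 5 + 5^{2}\right)\right) = - 4 \left(H + \left(-2 + 5 + 25\right)\right) = - 4 \left(H + 28\right) = - 4 \left(28 + H\right) = -112 - 4 H$)
$-3452 - X{\left(-50,45 \right)} = -3452 - \left(-112 - 180\right) = -3452 - -292 = -3452 + 292 = -3160$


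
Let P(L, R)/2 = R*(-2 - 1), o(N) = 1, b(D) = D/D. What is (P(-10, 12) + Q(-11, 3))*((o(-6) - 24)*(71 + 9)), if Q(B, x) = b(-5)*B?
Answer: 152720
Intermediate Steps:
b(D) = 1
P(L, R) = -6*R (P(L, R) = 2*(R*(-2 - 1)) = 2*(R*(-3)) = 2*(-3*R) = -6*R)
Q(B, x) = B (Q(B, x) = 1*B = B)
(P(-10, 12) + Q(-11, 3))*((o(-6) - 24)*(71 + 9)) = (-6*12 - 11)*((1 - 24)*(71 + 9)) = (-72 - 11)*(-23*80) = -83*(-1840) = 152720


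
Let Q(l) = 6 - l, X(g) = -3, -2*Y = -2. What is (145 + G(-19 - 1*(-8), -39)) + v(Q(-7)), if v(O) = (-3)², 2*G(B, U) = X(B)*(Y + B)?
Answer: 169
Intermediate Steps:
Y = 1 (Y = -½*(-2) = 1)
G(B, U) = -3/2 - 3*B/2 (G(B, U) = (-3*(1 + B))/2 = (-3 - 3*B)/2 = -3/2 - 3*B/2)
v(O) = 9
(145 + G(-19 - 1*(-8), -39)) + v(Q(-7)) = (145 + (-3/2 - 3*(-19 - 1*(-8))/2)) + 9 = (145 + (-3/2 - 3*(-19 + 8)/2)) + 9 = (145 + (-3/2 - 3/2*(-11))) + 9 = (145 + (-3/2 + 33/2)) + 9 = (145 + 15) + 9 = 160 + 9 = 169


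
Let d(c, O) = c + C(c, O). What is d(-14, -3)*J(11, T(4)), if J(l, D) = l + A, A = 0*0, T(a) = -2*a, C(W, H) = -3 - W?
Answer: -33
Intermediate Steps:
A = 0
d(c, O) = -3 (d(c, O) = c + (-3 - c) = -3)
J(l, D) = l (J(l, D) = l + 0 = l)
d(-14, -3)*J(11, T(4)) = -3*11 = -33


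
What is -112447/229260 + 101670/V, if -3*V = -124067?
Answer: 55975630651/28443600420 ≈ 1.9680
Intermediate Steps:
V = 124067/3 (V = -1/3*(-124067) = 124067/3 ≈ 41356.)
-112447/229260 + 101670/V = -112447/229260 + 101670/(124067/3) = -112447*1/229260 + 101670*(3/124067) = -112447/229260 + 305010/124067 = 55975630651/28443600420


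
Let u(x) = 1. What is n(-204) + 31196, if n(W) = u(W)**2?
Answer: 31197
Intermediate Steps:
n(W) = 1 (n(W) = 1**2 = 1)
n(-204) + 31196 = 1 + 31196 = 31197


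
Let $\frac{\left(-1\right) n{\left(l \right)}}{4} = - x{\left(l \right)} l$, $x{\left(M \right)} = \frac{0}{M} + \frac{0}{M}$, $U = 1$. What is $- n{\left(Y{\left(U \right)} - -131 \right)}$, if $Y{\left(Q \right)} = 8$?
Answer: $0$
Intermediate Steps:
$x{\left(M \right)} = 0$ ($x{\left(M \right)} = 0 + 0 = 0$)
$n{\left(l \right)} = 0$ ($n{\left(l \right)} = - 4 \left(-1\right) 0 l = - 4 \cdot 0 l = \left(-4\right) 0 = 0$)
$- n{\left(Y{\left(U \right)} - -131 \right)} = \left(-1\right) 0 = 0$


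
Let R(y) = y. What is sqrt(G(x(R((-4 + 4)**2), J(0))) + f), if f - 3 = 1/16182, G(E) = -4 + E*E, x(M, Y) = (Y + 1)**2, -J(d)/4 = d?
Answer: sqrt(1798)/5394 ≈ 0.0078611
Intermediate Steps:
J(d) = -4*d
x(M, Y) = (1 + Y)**2
G(E) = -4 + E**2
f = 48547/16182 (f = 3 + 1/16182 = 48547/16182 ≈ 3.0001)
sqrt(G(x(R((-4 + 4)**2), J(0))) + f) = sqrt((-4 + ((1 - 4*0)**2)**2) + 48547/16182) = sqrt((-4 + ((1 + 0)**2)**2) + 48547/16182) = sqrt((-4 + (1**2)**2) + 48547/16182) = sqrt((-4 + 1**2) + 48547/16182) = sqrt((-4 + 1) + 48547/16182) = sqrt(-3 + 48547/16182) = sqrt(1/16182) = sqrt(1798)/5394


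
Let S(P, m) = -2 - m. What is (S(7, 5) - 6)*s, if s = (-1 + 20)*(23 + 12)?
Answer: -8645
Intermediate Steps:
s = 665 (s = 19*35 = 665)
(S(7, 5) - 6)*s = ((-2 - 1*5) - 6)*665 = ((-2 - 5) - 6)*665 = (-7 - 6)*665 = -13*665 = -8645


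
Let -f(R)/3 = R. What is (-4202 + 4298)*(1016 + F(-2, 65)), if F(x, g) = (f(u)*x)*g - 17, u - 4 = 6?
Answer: 470304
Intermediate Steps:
u = 10 (u = 4 + 6 = 10)
f(R) = -3*R
F(x, g) = -17 - 30*g*x (F(x, g) = ((-3*10)*x)*g - 17 = (-30*x)*g - 17 = -30*g*x - 17 = -17 - 30*g*x)
(-4202 + 4298)*(1016 + F(-2, 65)) = (-4202 + 4298)*(1016 + (-17 - 30*65*(-2))) = 96*(1016 + (-17 + 3900)) = 96*(1016 + 3883) = 96*4899 = 470304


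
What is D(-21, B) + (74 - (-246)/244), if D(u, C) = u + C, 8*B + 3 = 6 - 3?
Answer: 6589/122 ≈ 54.008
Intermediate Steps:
B = 0 (B = -3/8 + (6 - 3)/8 = -3/8 + (⅛)*3 = -3/8 + 3/8 = 0)
D(u, C) = C + u
D(-21, B) + (74 - (-246)/244) = (0 - 21) + (74 - (-246)/244) = -21 + (74 - (-246)/244) = -21 + (74 - 1*(-123/122)) = -21 + (74 + 123/122) = -21 + 9151/122 = 6589/122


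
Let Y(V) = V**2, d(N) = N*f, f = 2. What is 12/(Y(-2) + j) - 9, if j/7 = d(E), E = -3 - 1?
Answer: -120/13 ≈ -9.2308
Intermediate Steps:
E = -4
d(N) = 2*N (d(N) = N*2 = 2*N)
j = -56 (j = 7*(2*(-4)) = 7*(-8) = -56)
12/(Y(-2) + j) - 9 = 12/((-2)**2 - 56) - 9 = 12/(4 - 56) - 9 = 12/(-52) - 9 = 12*(-1/52) - 9 = -3/13 - 9 = -120/13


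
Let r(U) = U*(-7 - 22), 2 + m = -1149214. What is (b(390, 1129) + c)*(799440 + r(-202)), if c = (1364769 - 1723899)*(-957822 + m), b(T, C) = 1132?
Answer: 609369446014265456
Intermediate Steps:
m = -1149216 (m = -2 - 1149214 = -1149216)
r(U) = -29*U (r(U) = U*(-29) = -29*U)
c = 756700556940 (c = (1364769 - 1723899)*(-957822 - 1149216) = -359130*(-2107038) = 756700556940)
(b(390, 1129) + c)*(799440 + r(-202)) = (1132 + 756700556940)*(799440 - 29*(-202)) = 756700558072*(799440 + 5858) = 756700558072*805298 = 609369446014265456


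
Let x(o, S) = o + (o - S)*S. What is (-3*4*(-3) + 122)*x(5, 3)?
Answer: 1738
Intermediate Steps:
x(o, S) = o + S*(o - S)
(-3*4*(-3) + 122)*x(5, 3) = (-3*4*(-3) + 122)*(5 - 1*3**2 + 3*5) = (-12*(-3) + 122)*(5 - 1*9 + 15) = (36 + 122)*(5 - 9 + 15) = 158*11 = 1738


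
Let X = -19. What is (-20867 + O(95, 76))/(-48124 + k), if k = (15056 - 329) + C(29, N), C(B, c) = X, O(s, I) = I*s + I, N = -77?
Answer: 13571/33416 ≈ 0.40612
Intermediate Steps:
O(s, I) = I + I*s
C(B, c) = -19
k = 14708 (k = (15056 - 329) - 19 = 14727 - 19 = 14708)
(-20867 + O(95, 76))/(-48124 + k) = (-20867 + 76*(1 + 95))/(-48124 + 14708) = (-20867 + 76*96)/(-33416) = (-20867 + 7296)*(-1/33416) = -13571*(-1/33416) = 13571/33416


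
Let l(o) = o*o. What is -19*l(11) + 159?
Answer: -2140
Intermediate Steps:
l(o) = o**2
-19*l(11) + 159 = -19*11**2 + 159 = -19*121 + 159 = -2299 + 159 = -2140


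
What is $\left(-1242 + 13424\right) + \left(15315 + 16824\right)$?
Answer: $44321$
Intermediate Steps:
$\left(-1242 + 13424\right) + \left(15315 + 16824\right) = 12182 + 32139 = 44321$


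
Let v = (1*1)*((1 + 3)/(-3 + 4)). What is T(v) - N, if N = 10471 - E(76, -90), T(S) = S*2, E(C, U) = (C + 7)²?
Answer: -3574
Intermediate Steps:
v = 4 (v = 1*(4/1) = 1*(4*1) = 1*4 = 4)
E(C, U) = (7 + C)²
T(S) = 2*S
N = 3582 (N = 10471 - (7 + 76)² = 10471 - 1*83² = 10471 - 1*6889 = 10471 - 6889 = 3582)
T(v) - N = 2*4 - 1*3582 = 8 - 3582 = -3574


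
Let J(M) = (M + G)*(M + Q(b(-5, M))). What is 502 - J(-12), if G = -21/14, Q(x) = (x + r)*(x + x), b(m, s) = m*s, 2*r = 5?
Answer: 101590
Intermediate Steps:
r = 5/2 (r = (½)*5 = 5/2 ≈ 2.5000)
Q(x) = 2*x*(5/2 + x) (Q(x) = (x + 5/2)*(x + x) = (5/2 + x)*(2*x) = 2*x*(5/2 + x))
G = -3/2 (G = -21*1/14 = -3/2 ≈ -1.5000)
J(M) = (-3/2 + M)*(M - 5*M*(5 - 10*M)) (J(M) = (M - 3/2)*(M + (-5*M)*(5 + 2*(-5*M))) = (-3/2 + M)*(M + (-5*M)*(5 - 10*M)) = (-3/2 + M)*(M - 5*M*(5 - 10*M)))
502 - J(-12) = 502 - (-12)*(36 - 99*(-12) + 50*(-12)²) = 502 - (-12)*(36 + 1188 + 50*144) = 502 - (-12)*(36 + 1188 + 7200) = 502 - (-12)*8424 = 502 - 1*(-101088) = 502 + 101088 = 101590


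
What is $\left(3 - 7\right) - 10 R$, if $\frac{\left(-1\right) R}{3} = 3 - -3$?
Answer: $176$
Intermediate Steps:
$R = -18$ ($R = - 3 \left(3 - -3\right) = - 3 \left(3 + 3\right) = \left(-3\right) 6 = -18$)
$\left(3 - 7\right) - 10 R = \left(3 - 7\right) - -180 = \left(3 - 7\right) + 180 = -4 + 180 = 176$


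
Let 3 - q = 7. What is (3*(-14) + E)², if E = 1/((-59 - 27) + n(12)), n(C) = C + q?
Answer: 10738729/6084 ≈ 1765.1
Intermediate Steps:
q = -4 (q = 3 - 1*7 = 3 - 7 = -4)
n(C) = -4 + C (n(C) = C - 4 = -4 + C)
E = -1/78 (E = 1/((-59 - 27) + (-4 + 12)) = 1/(-86 + 8) = 1/(-78) = -1/78 ≈ -0.012821)
(3*(-14) + E)² = (3*(-14) - 1/78)² = (-42 - 1/78)² = (-3277/78)² = 10738729/6084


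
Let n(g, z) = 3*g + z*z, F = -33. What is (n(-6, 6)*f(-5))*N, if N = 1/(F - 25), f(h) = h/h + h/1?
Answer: 36/29 ≈ 1.2414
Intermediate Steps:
n(g, z) = z² + 3*g (n(g, z) = 3*g + z² = z² + 3*g)
f(h) = 1 + h (f(h) = 1 + h*1 = 1 + h)
N = -1/58 (N = 1/(-33 - 25) = 1/(-58) = -1/58 ≈ -0.017241)
(n(-6, 6)*f(-5))*N = ((6² + 3*(-6))*(1 - 5))*(-1/58) = ((36 - 18)*(-4))*(-1/58) = (18*(-4))*(-1/58) = -72*(-1/58) = 36/29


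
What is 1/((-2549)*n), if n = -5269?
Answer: 1/13430681 ≈ 7.4456e-8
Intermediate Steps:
1/((-2549)*n) = 1/(-2549*(-5269)) = -1/2549*(-1/5269) = 1/13430681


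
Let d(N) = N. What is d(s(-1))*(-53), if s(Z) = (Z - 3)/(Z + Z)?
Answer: -106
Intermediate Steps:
s(Z) = (-3 + Z)/(2*Z) (s(Z) = (-3 + Z)/((2*Z)) = (-3 + Z)*(1/(2*Z)) = (-3 + Z)/(2*Z))
d(s(-1))*(-53) = ((½)*(-3 - 1)/(-1))*(-53) = ((½)*(-1)*(-4))*(-53) = 2*(-53) = -106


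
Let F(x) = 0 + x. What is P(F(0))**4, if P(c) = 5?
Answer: 625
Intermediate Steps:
F(x) = x
P(F(0))**4 = 5**4 = 625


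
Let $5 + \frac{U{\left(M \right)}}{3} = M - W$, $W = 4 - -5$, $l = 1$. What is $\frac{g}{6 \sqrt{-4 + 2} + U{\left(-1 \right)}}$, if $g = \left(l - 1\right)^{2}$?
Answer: $0$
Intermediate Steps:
$W = 9$ ($W = 4 + 5 = 9$)
$U{\left(M \right)} = -42 + 3 M$ ($U{\left(M \right)} = -15 + 3 \left(M - 9\right) = -15 + 3 \left(-9 + M\right) = -15 + \left(-27 + 3 M\right) = -42 + 3 M$)
$g = 0$ ($g = \left(1 - 1\right)^{2} = 0^{2} = 0$)
$\frac{g}{6 \sqrt{-4 + 2} + U{\left(-1 \right)}} = \frac{0}{6 \sqrt{-4 + 2} + \left(-42 + 3 \left(-1\right)\right)} = \frac{0}{6 \sqrt{-2} - 45} = \frac{0}{6 i \sqrt{2} - 45} = \frac{0}{-45 + 6 i \sqrt{2}} = 0$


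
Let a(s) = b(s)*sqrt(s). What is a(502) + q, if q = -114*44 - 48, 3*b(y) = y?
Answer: -5064 + 502*sqrt(502)/3 ≈ -1314.8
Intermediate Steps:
b(y) = y/3
q = -5064 (q = -5016 - 48 = -5064)
a(s) = s**(3/2)/3 (a(s) = (s/3)*sqrt(s) = s**(3/2)/3)
a(502) + q = 502**(3/2)/3 - 5064 = (502*sqrt(502))/3 - 5064 = 502*sqrt(502)/3 - 5064 = -5064 + 502*sqrt(502)/3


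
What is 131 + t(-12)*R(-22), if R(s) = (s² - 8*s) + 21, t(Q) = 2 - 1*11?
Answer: -5998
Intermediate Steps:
t(Q) = -9 (t(Q) = 2 - 11 = -9)
R(s) = 21 + s² - 8*s
131 + t(-12)*R(-22) = 131 - 9*(21 + (-22)² - 8*(-22)) = 131 - 9*(21 + 484 + 176) = 131 - 9*681 = 131 - 6129 = -5998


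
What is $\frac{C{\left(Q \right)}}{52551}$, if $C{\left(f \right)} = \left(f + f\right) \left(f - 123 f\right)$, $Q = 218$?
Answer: $- \frac{11595856}{52551} \approx -220.66$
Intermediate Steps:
$C{\left(f \right)} = - 244 f^{2}$ ($C{\left(f \right)} = 2 f \left(- 122 f\right) = - 244 f^{2}$)
$\frac{C{\left(Q \right)}}{52551} = \frac{\left(-244\right) 218^{2}}{52551} = \left(-244\right) 47524 \cdot \frac{1}{52551} = \left(-11595856\right) \frac{1}{52551} = - \frac{11595856}{52551}$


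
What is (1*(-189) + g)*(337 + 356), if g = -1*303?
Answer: -340956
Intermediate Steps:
g = -303
(1*(-189) + g)*(337 + 356) = (1*(-189) - 303)*(337 + 356) = (-189 - 303)*693 = -492*693 = -340956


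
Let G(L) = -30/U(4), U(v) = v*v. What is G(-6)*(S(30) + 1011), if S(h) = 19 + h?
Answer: -3975/2 ≈ -1987.5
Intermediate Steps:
U(v) = v²
G(L) = -15/8 (G(L) = -30/(4²) = -30/16 = -30*1/16 = -15/8)
G(-6)*(S(30) + 1011) = -15*((19 + 30) + 1011)/8 = -15*(49 + 1011)/8 = -15/8*1060 = -3975/2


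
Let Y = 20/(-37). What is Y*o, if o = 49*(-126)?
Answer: 123480/37 ≈ 3337.3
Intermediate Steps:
Y = -20/37 (Y = 20*(-1/37) = -20/37 ≈ -0.54054)
o = -6174
Y*o = -20/37*(-6174) = 123480/37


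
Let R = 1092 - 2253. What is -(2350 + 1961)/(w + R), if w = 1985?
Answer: -4311/824 ≈ -5.2318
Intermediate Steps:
R = -1161
-(2350 + 1961)/(w + R) = -(2350 + 1961)/(1985 - 1161) = -4311/824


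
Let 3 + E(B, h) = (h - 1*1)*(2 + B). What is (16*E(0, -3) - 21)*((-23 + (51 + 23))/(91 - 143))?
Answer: 10047/52 ≈ 193.21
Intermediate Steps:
E(B, h) = -3 + (-1 + h)*(2 + B) (E(B, h) = -3 + (h - 1*1)*(2 + B) = -3 + (h - 1)*(2 + B) = -3 + (-1 + h)*(2 + B))
(16*E(0, -3) - 21)*((-23 + (51 + 23))/(91 - 143)) = (16*(-5 - 1*0 + 2*(-3) + 0*(-3)) - 21)*((-23 + (51 + 23))/(91 - 143)) = (16*(-5 + 0 - 6 + 0) - 21)*((-23 + 74)/(-52)) = (16*(-11) - 21)*(51*(-1/52)) = (-176 - 21)*(-51/52) = -197*(-51/52) = 10047/52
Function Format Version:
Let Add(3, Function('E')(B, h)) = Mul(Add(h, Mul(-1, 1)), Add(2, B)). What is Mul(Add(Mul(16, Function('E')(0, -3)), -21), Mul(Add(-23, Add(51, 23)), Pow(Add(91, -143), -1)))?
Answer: Rational(10047, 52) ≈ 193.21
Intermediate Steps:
Function('E')(B, h) = Add(-3, Mul(Add(-1, h), Add(2, B))) (Function('E')(B, h) = Add(-3, Mul(Add(h, Mul(-1, 1)), Add(2, B))) = Add(-3, Mul(Add(h, -1), Add(2, B))) = Add(-3, Mul(Add(-1, h), Add(2, B))))
Mul(Add(Mul(16, Function('E')(0, -3)), -21), Mul(Add(-23, Add(51, 23)), Pow(Add(91, -143), -1))) = Mul(Add(Mul(16, Add(-5, Mul(-1, 0), Mul(2, -3), Mul(0, -3))), -21), Mul(Add(-23, Add(51, 23)), Pow(Add(91, -143), -1))) = Mul(Add(Mul(16, Add(-5, 0, -6, 0)), -21), Mul(Add(-23, 74), Pow(-52, -1))) = Mul(Add(Mul(16, -11), -21), Mul(51, Rational(-1, 52))) = Mul(Add(-176, -21), Rational(-51, 52)) = Mul(-197, Rational(-51, 52)) = Rational(10047, 52)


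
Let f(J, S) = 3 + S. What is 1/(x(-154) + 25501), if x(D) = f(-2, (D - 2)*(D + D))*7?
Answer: 1/361858 ≈ 2.7635e-6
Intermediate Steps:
x(D) = 21 + 14*D*(-2 + D) (x(D) = (3 + (D - 2)*(D + D))*7 = (3 + (-2 + D)*(2*D))*7 = (3 + 2*D*(-2 + D))*7 = 21 + 14*D*(-2 + D))
1/(x(-154) + 25501) = 1/((21 + 14*(-154)*(-2 - 154)) + 25501) = 1/((21 + 14*(-154)*(-156)) + 25501) = 1/((21 + 336336) + 25501) = 1/(336357 + 25501) = 1/361858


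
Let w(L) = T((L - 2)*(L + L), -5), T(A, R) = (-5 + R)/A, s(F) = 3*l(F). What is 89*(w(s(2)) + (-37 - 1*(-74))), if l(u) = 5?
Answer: 128338/39 ≈ 3290.7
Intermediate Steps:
s(F) = 15 (s(F) = 3*5 = 15)
w(L) = -5/(L*(-2 + L)) (w(L) = (-5 - 5)/(((L - 2)*(L + L))) = -10/((-2 + L)*(2*L)) = -10/(2*L*(-2 + L)) = (1/(2*L*(-2 + L)))*(-10) = -5/(L*(-2 + L)))
89*(w(s(2)) + (-37 - 1*(-74))) = 89*(-5/(15*(-2 + 15)) + (-37 - 1*(-74))) = 89*(-5*1/15/13 + (-37 + 74)) = 89*(-5*1/15*1/13 + 37) = 89*(-1/39 + 37) = 89*(1442/39) = 128338/39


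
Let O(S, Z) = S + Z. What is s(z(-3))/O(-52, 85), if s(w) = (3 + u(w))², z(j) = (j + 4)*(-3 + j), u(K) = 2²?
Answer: 49/33 ≈ 1.4848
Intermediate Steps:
u(K) = 4
z(j) = (-3 + j)*(4 + j) (z(j) = (4 + j)*(-3 + j) = (-3 + j)*(4 + j))
s(w) = 49 (s(w) = (3 + 4)² = 7² = 49)
s(z(-3))/O(-52, 85) = 49/(-52 + 85) = 49/33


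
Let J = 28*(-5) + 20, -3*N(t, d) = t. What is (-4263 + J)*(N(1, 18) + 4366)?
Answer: -19134717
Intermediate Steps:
N(t, d) = -t/3
J = -120 (J = -140 + 20 = -120)
(-4263 + J)*(N(1, 18) + 4366) = (-4263 - 120)*(-⅓*1 + 4366) = -4383*(-⅓ + 4366) = -4383*13097/3 = -19134717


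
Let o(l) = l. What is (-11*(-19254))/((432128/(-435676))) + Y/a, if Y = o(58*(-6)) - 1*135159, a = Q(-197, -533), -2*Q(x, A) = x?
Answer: -2286875574795/10641152 ≈ -2.1491e+5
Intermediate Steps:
Q(x, A) = -x/2
a = 197/2 (a = -½*(-197) = 197/2 ≈ 98.500)
Y = -135507 (Y = 58*(-6) - 1*135159 = -348 - 135159 = -135507)
(-11*(-19254))/((432128/(-435676))) + Y/a = (-11*(-19254))/((432128/(-435676))) - 135507/197/2 = 211794/((432128*(-1/435676))) - 135507*2/197 = 211794/(-108032/108919) - 271014/197 = 211794*(-108919/108032) - 271014/197 = -11534195343/54016 - 271014/197 = -2286875574795/10641152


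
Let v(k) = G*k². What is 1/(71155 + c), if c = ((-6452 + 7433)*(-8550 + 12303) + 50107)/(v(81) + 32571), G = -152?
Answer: 964701/68639567855 ≈ 1.4055e-5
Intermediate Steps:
v(k) = -152*k²
c = -3731800/964701 (c = ((-6452 + 7433)*(-8550 + 12303) + 50107)/(-152*81² + 32571) = (981*3753 + 50107)/(-152*6561 + 32571) = (3681693 + 50107)/(-997272 + 32571) = 3731800/(-964701) = 3731800*(-1/964701) = -3731800/964701 ≈ -3.8683)
1/(71155 + c) = 1/(71155 - 3731800/964701) = 1/(68639567855/964701) = 964701/68639567855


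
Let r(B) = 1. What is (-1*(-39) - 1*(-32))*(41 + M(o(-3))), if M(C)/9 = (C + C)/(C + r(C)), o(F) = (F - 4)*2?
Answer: 55735/13 ≈ 4287.3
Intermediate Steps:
o(F) = -8 + 2*F (o(F) = (-4 + F)*2 = -8 + 2*F)
M(C) = 18*C/(1 + C) (M(C) = 9*((C + C)/(C + 1)) = 9*((2*C)/(1 + C)) = 9*(2*C/(1 + C)) = 18*C/(1 + C))
(-1*(-39) - 1*(-32))*(41 + M(o(-3))) = (-1*(-39) - 1*(-32))*(41 + 18*(-8 + 2*(-3))/(1 + (-8 + 2*(-3)))) = (39 + 32)*(41 + 18*(-8 - 6)/(1 + (-8 - 6))) = 71*(41 + 18*(-14)/(1 - 14)) = 71*(41 + 18*(-14)/(-13)) = 71*(41 + 18*(-14)*(-1/13)) = 71*(41 + 252/13) = 71*(785/13) = 55735/13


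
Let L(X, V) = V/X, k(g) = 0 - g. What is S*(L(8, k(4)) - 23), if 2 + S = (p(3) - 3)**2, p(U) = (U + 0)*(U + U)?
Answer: -10481/2 ≈ -5240.5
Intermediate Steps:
k(g) = -g
p(U) = 2*U**2 (p(U) = U*(2*U) = 2*U**2)
S = 223 (S = -2 + (2*3**2 - 3)**2 = -2 + (2*9 - 3)**2 = -2 + (18 - 3)**2 = -2 + 15**2 = -2 + 225 = 223)
S*(L(8, k(4)) - 23) = 223*(-1*4/8 - 23) = 223*(-4*1/8 - 23) = 223*(-1/2 - 23) = 223*(-47/2) = -10481/2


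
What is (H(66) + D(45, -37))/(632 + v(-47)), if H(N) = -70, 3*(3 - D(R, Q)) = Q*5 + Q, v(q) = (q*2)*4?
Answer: 7/256 ≈ 0.027344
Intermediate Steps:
v(q) = 8*q (v(q) = (2*q)*4 = 8*q)
D(R, Q) = 3 - 2*Q (D(R, Q) = 3 - (Q*5 + Q)/3 = 3 - (5*Q + Q)/3 = 3 - 2*Q)
(H(66) + D(45, -37))/(632 + v(-47)) = (-70 + (3 - 2*(-37)))/(632 + 8*(-47)) = (-70 + (3 + 74))/(632 - 376) = (-70 + 77)/256 = 7*(1/256) = 7/256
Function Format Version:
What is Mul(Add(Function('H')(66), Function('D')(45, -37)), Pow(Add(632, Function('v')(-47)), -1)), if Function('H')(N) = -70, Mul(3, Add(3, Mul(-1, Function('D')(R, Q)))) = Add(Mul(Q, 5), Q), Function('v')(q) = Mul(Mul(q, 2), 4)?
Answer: Rational(7, 256) ≈ 0.027344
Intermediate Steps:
Function('v')(q) = Mul(8, q) (Function('v')(q) = Mul(Mul(2, q), 4) = Mul(8, q))
Function('D')(R, Q) = Add(3, Mul(-2, Q)) (Function('D')(R, Q) = Add(3, Mul(Rational(-1, 3), Add(Mul(Q, 5), Q))) = Add(3, Mul(Rational(-1, 3), Add(Mul(5, Q), Q))) = Add(3, Mul(Rational(-1, 3), Mul(6, Q))) = Add(3, Mul(-2, Q)))
Mul(Add(Function('H')(66), Function('D')(45, -37)), Pow(Add(632, Function('v')(-47)), -1)) = Mul(Add(-70, Add(3, Mul(-2, -37))), Pow(Add(632, Mul(8, -47)), -1)) = Mul(Add(-70, Add(3, 74)), Pow(Add(632, -376), -1)) = Mul(Add(-70, 77), Pow(256, -1)) = Mul(7, Rational(1, 256)) = Rational(7, 256)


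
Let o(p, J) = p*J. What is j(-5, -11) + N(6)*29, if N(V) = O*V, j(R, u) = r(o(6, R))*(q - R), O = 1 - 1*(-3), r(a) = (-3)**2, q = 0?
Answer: 741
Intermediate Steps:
o(p, J) = J*p
r(a) = 9
O = 4 (O = 1 + 3 = 4)
j(R, u) = -9*R (j(R, u) = 9*(0 - R) = 9*(-R) = -9*R)
N(V) = 4*V
j(-5, -11) + N(6)*29 = -9*(-5) + (4*6)*29 = 45 + 24*29 = 45 + 696 = 741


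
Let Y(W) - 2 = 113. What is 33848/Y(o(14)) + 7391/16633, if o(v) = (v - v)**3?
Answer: 563843749/1912795 ≈ 294.77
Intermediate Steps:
o(v) = 0 (o(v) = 0**3 = 0)
Y(W) = 115 (Y(W) = 2 + 113 = 115)
33848/Y(o(14)) + 7391/16633 = 33848/115 + 7391/16633 = 563843749/1912795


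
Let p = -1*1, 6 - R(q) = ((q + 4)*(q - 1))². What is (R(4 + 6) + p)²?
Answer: 251888641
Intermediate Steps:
R(q) = 6 - (-1 + q)²*(4 + q)² (R(q) = 6 - ((q + 4)*(q - 1))² = 6 - ((4 + q)*(-1 + q))² = 6 - ((-1 + q)*(4 + q))² = 6 - (-1 + q)²*(4 + q)²)
p = -1
(R(4 + 6) + p)² = ((6 - (-1 + (4 + 6))²*(4 + (4 + 6))²) - 1)² = ((6 - (-1 + 10)²*(4 + 10)²) - 1)² = ((6 - 1*9²*14²) - 1)² = ((6 - 1*81*196) - 1)² = ((6 - 15876) - 1)² = (-15870 - 1)² = (-15871)² = 251888641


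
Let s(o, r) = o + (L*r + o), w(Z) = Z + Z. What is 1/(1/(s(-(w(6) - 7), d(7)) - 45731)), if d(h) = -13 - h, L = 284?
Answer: -51421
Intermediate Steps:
w(Z) = 2*Z
s(o, r) = 2*o + 284*r (s(o, r) = o + (284*r + o) = o + (o + 284*r) = 2*o + 284*r)
1/(1/(s(-(w(6) - 7), d(7)) - 45731)) = 1/(1/((2*(-(2*6 - 7)) + 284*(-13 - 1*7)) - 45731)) = 1/(1/((2*(-(12 - 7)) + 284*(-13 - 7)) - 45731)) = 1/(1/((2*(-1*5) + 284*(-20)) - 45731)) = 1/(1/((2*(-5) - 5680) - 45731)) = 1/(1/((-10 - 5680) - 45731)) = 1/(1/(-5690 - 45731)) = 1/(1/(-51421)) = 1/(-1/51421) = -51421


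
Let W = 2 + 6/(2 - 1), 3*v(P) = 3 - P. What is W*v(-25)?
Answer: 224/3 ≈ 74.667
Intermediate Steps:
v(P) = 1 - P/3 (v(P) = (3 - P)/3 = 1 - P/3)
W = 8 (W = 2 + 6/1 = 2 + 1*6 = 2 + 6 = 8)
W*v(-25) = 8*(1 - 1/3*(-25)) = 8*(1 + 25/3) = 8*(28/3) = 224/3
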